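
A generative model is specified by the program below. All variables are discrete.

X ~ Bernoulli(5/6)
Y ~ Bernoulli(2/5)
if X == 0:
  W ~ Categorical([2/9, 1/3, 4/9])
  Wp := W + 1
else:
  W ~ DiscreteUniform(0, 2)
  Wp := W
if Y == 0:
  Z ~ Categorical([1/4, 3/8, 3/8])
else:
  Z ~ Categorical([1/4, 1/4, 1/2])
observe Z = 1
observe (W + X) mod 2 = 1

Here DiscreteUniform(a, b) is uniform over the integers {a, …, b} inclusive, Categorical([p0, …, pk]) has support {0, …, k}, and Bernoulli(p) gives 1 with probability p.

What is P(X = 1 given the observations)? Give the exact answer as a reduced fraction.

Enumerate traces; 6 have nonzero weight after conditioning:
  (X=0, Y=0, W=1, Z=1) weight 1/80
  (X=0, Y=1, W=1, Z=1) weight 1/180
  (X=1, Y=0, W=0, Z=1) weight 1/16
  (X=1, Y=0, W=2, Z=1) weight 1/16
  (X=1, Y=1, W=0, Z=1) weight 1/36
  (X=1, Y=1, W=2, Z=1) weight 1/36
Group by X:
  weight(X=0) = 13/720
  weight(X=1) = 13/72
Total weight = 13/720 + 13/72 = 143/720
P(X=0 | obs) = 13/720 / 143/720 = 1/11
P(X=1 | obs) = 13/72 / 143/720 = 10/11

P(X = 1 | obs) = 10/11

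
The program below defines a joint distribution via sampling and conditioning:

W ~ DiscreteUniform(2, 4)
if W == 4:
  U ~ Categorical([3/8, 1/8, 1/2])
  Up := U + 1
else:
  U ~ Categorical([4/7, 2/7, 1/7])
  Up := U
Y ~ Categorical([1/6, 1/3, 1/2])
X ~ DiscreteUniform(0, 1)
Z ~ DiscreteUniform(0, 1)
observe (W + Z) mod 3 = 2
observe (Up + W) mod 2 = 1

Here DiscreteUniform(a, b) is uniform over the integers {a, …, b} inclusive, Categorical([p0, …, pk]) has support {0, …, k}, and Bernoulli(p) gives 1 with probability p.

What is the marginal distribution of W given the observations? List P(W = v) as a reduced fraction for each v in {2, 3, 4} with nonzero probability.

Enumerate traces; 18 have nonzero weight after conditioning:
  (W=2, U=1, Y=0, X=0, Z=0) weight 1/252
  (W=2, U=1, Y=0, X=1, Z=0) weight 1/252
  (W=2, U=1, Y=1, X=0, Z=0) weight 1/126
  (W=2, U=1, Y=1, X=1, Z=0) weight 1/126
  (W=2, U=1, Y=2, X=0, Z=0) weight 1/84
  (W=2, U=1, Y=2, X=1, Z=0) weight 1/84
  (W=4, U=0, Y=0, X=0, Z=1) weight 1/192
  (W=4, U=0, Y=0, X=1, Z=1) weight 1/192
  … 10 more
Group by W:
  weight(W=2) = 1/21
  weight(W=4) = 7/48
Total weight = 1/21 + 7/48 = 65/336
P(W=2 | obs) = 1/21 / 65/336 = 16/65
P(W=4 | obs) = 7/48 / 65/336 = 49/65

P(W=2) = 16/65, P(W=4) = 49/65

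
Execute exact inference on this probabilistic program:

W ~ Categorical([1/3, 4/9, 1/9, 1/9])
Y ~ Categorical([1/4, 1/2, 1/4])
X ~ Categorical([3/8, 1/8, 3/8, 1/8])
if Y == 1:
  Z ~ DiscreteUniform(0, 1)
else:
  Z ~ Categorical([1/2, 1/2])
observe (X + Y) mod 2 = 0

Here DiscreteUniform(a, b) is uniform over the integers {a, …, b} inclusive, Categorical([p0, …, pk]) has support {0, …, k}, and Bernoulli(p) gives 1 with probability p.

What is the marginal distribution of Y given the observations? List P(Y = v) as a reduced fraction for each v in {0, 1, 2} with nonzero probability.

Enumerate traces; 48 have nonzero weight after conditioning:
  (W=0, Y=0, X=0, Z=0) weight 1/64
  (W=0, Y=0, X=0, Z=1) weight 1/64
  (W=0, Y=0, X=2, Z=0) weight 1/64
  (W=0, Y=0, X=2, Z=1) weight 1/64
  (W=0, Y=1, X=1, Z=0) weight 1/96
  (W=0, Y=1, X=1, Z=1) weight 1/96
  (W=0, Y=1, X=3, Z=0) weight 1/96
  (W=0, Y=1, X=3, Z=1) weight 1/96
  (W=0, Y=2, X=0, Z=0) weight 1/64
  … 39 more
Group by Y:
  weight(Y=0) = 3/16
  weight(Y=1) = 1/8
  weight(Y=2) = 3/16
Total weight = 3/16 + 1/8 + 3/16 = 1/2
P(Y=0 | obs) = 3/16 / 1/2 = 3/8
P(Y=1 | obs) = 1/8 / 1/2 = 1/4
P(Y=2 | obs) = 3/16 / 1/2 = 3/8

P(Y=0) = 3/8, P(Y=1) = 1/4, P(Y=2) = 3/8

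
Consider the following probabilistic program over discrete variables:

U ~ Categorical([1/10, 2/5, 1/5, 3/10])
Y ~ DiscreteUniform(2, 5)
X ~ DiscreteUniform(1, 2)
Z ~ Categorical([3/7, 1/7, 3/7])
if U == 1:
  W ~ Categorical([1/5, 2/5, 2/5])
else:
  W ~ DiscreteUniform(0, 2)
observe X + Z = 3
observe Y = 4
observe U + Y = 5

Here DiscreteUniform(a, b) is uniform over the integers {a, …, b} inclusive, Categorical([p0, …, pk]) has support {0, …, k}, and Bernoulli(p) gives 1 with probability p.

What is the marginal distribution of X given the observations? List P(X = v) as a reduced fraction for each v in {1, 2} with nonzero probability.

Enumerate traces; 6 have nonzero weight after conditioning:
  (U=1, Y=4, X=1, Z=2, W=0) weight 3/700
  (U=1, Y=4, X=1, Z=2, W=1) weight 3/350
  (U=1, Y=4, X=1, Z=2, W=2) weight 3/350
  (U=1, Y=4, X=2, Z=1, W=0) weight 1/700
  (U=1, Y=4, X=2, Z=1, W=1) weight 1/350
  (U=1, Y=4, X=2, Z=1, W=2) weight 1/350
Group by X:
  weight(X=1) = 3/140
  weight(X=2) = 1/140
Total weight = 3/140 + 1/140 = 1/35
P(X=1 | obs) = 3/140 / 1/35 = 3/4
P(X=2 | obs) = 1/140 / 1/35 = 1/4

P(X=1) = 3/4, P(X=2) = 1/4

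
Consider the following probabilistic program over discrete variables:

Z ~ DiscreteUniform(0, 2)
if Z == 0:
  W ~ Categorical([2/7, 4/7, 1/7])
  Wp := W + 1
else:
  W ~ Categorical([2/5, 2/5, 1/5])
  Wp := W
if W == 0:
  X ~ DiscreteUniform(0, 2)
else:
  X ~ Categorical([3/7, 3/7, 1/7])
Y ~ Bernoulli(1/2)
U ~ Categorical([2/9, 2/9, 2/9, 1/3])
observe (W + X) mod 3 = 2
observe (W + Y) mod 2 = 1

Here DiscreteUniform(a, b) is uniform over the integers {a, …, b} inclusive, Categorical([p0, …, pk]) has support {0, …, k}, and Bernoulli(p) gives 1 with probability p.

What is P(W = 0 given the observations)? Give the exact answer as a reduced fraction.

Enumerate traces; 36 have nonzero weight after conditioning:
  (Z=0, W=0, X=2, Y=1, U=0) weight 2/567
  (Z=0, W=0, X=2, Y=1, U=1) weight 2/567
  (Z=0, W=0, X=2, Y=1, U=2) weight 2/567
  (Z=0, W=0, X=2, Y=1, U=3) weight 1/189
  (Z=0, W=1, X=1, Y=0, U=0) weight 4/441
  (Z=0, W=1, X=1, Y=0, U=1) weight 4/441
  (Z=0, W=1, X=1, Y=0, U=2) weight 4/441
  (Z=0, W=1, X=1, Y=0, U=3) weight 2/147
  (Z=0, W=2, X=0, Y=1, U=0) weight 1/441
  … 27 more
Group by W:
  weight(W=0) = 19/315
  weight(W=1) = 24/245
  weight(W=2) = 19/490
Total weight = 19/315 + 24/245 + 19/490 = 869/4410
P(W=0 | obs) = 19/315 / 869/4410 = 266/869
P(W=1 | obs) = 24/245 / 869/4410 = 432/869
P(W=2 | obs) = 19/490 / 869/4410 = 171/869

P(W = 0 | obs) = 266/869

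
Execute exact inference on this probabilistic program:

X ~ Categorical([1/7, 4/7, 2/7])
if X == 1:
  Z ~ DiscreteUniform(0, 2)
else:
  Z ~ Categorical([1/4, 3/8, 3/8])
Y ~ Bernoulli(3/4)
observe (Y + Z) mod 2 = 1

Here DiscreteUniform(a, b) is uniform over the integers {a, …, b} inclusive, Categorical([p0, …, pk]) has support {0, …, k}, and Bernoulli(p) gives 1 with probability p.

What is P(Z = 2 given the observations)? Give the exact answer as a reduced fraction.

P(Z = 2 | obs) = 177/386

Enumerate traces; 9 have nonzero weight after conditioning:
  (X=0, Z=0, Y=1) weight 3/112
  (X=0, Z=1, Y=0) weight 3/224
  (X=0, Z=2, Y=1) weight 9/224
  (X=1, Z=0, Y=1) weight 1/7
  (X=1, Z=1, Y=0) weight 1/21
  (X=1, Z=2, Y=1) weight 1/7
  (X=2, Z=0, Y=1) weight 3/56
  (X=2, Z=1, Y=0) weight 3/112
  … 1 more
Group by Z:
  weight(Z=0) = 25/112
  weight(Z=1) = 59/672
  weight(Z=2) = 59/224
Total weight = 25/112 + 59/672 + 59/224 = 193/336
P(Z=0 | obs) = 25/112 / 193/336 = 75/193
P(Z=1 | obs) = 59/672 / 193/336 = 59/386
P(Z=2 | obs) = 59/224 / 193/336 = 177/386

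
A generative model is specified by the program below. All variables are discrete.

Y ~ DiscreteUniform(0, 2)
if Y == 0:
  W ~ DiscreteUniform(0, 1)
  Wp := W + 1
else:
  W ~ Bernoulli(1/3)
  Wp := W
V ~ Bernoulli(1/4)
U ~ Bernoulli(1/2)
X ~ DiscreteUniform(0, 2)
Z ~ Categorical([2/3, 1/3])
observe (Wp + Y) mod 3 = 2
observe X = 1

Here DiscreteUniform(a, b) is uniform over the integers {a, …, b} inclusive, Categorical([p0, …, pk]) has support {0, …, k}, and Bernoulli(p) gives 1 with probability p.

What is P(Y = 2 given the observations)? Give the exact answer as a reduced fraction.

Enumerate traces; 24 have nonzero weight after conditioning:
  (Y=0, W=1, V=0, U=0, X=1, Z=0) weight 1/72
  (Y=0, W=1, V=0, U=0, X=1, Z=1) weight 1/144
  (Y=0, W=1, V=0, U=1, X=1, Z=0) weight 1/72
  (Y=0, W=1, V=0, U=1, X=1, Z=1) weight 1/144
  (Y=0, W=1, V=1, U=0, X=1, Z=0) weight 1/216
  (Y=0, W=1, V=1, U=0, X=1, Z=1) weight 1/432
  (Y=0, W=1, V=1, U=1, X=1, Z=0) weight 1/216
  (Y=0, W=1, V=1, U=1, X=1, Z=1) weight 1/432
  (Y=1, W=1, V=0, U=0, X=1, Z=0) weight 1/108
  (Y=2, W=0, V=0, U=0, X=1, Z=0) weight 1/54
  … 14 more
Group by Y:
  weight(Y=0) = 1/18
  weight(Y=1) = 1/27
  weight(Y=2) = 2/27
Total weight = 1/18 + 1/27 + 2/27 = 1/6
P(Y=0 | obs) = 1/18 / 1/6 = 1/3
P(Y=1 | obs) = 1/27 / 1/6 = 2/9
P(Y=2 | obs) = 2/27 / 1/6 = 4/9

P(Y = 2 | obs) = 4/9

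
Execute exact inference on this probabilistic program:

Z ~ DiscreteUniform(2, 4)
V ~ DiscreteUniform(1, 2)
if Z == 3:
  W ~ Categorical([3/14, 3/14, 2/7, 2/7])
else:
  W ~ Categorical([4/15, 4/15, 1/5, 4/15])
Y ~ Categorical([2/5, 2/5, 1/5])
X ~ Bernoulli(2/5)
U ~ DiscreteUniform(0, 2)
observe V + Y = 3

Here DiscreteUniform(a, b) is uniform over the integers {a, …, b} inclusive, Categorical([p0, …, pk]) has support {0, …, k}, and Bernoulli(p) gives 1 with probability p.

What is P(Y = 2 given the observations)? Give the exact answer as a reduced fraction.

Enumerate traces; 144 have nonzero weight after conditioning:
  (Z=2, V=1, W=0, Y=2, X=0, U=0) weight 2/1125
  (Z=2, V=1, W=0, Y=2, X=0, U=1) weight 2/1125
  (Z=2, V=1, W=0, Y=2, X=0, U=2) weight 2/1125
  (Z=2, V=1, W=0, Y=2, X=1, U=0) weight 4/3375
  (Z=2, V=1, W=0, Y=2, X=1, U=1) weight 4/3375
  (Z=2, V=1, W=0, Y=2, X=1, U=2) weight 4/3375
  (Z=2, V=1, W=1, Y=2, X=0, U=0) weight 2/1125
  (Z=2, V=1, W=1, Y=2, X=0, U=1) weight 2/1125
  (Z=2, V=2, W=0, Y=1, X=0, U=0) weight 4/1125
  … 135 more
Group by Y:
  weight(Y=1) = 1/5
  weight(Y=2) = 1/10
Total weight = 1/5 + 1/10 = 3/10
P(Y=1 | obs) = 1/5 / 3/10 = 2/3
P(Y=2 | obs) = 1/10 / 3/10 = 1/3

P(Y = 2 | obs) = 1/3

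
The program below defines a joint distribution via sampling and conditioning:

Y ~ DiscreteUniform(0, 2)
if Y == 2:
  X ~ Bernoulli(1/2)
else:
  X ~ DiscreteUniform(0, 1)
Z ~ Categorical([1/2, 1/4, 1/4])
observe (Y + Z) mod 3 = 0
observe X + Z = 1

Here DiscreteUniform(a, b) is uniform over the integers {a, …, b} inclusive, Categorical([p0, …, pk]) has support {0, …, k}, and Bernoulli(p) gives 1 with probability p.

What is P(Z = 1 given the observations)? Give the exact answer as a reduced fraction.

Enumerate traces; 2 have nonzero weight after conditioning:
  (Y=0, X=1, Z=0) weight 1/12
  (Y=2, X=0, Z=1) weight 1/24
Group by Z:
  weight(Z=0) = 1/12
  weight(Z=1) = 1/24
Total weight = 1/12 + 1/24 = 1/8
P(Z=0 | obs) = 1/12 / 1/8 = 2/3
P(Z=1 | obs) = 1/24 / 1/8 = 1/3

P(Z = 1 | obs) = 1/3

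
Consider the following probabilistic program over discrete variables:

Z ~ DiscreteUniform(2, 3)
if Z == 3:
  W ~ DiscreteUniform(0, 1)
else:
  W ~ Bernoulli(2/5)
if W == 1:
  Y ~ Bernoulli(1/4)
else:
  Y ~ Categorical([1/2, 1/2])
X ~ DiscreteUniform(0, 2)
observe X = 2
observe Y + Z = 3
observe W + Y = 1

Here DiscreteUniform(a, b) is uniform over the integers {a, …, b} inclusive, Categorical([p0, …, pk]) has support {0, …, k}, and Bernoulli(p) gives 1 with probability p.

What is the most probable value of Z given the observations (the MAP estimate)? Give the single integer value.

Enumerate traces; 2 have nonzero weight after conditioning:
  (Z=2, W=0, Y=1, X=2) weight 1/20
  (Z=3, W=1, Y=0, X=2) weight 1/16
Group by Z:
  weight(Z=2) = 1/20
  weight(Z=3) = 1/16
Total weight = 1/20 + 1/16 = 9/80
P(Z=2 | obs) = 1/20 / 9/80 = 4/9
P(Z=3 | obs) = 1/16 / 9/80 = 5/9
argmax = 3

argmax_v P(Z = v | obs) = 3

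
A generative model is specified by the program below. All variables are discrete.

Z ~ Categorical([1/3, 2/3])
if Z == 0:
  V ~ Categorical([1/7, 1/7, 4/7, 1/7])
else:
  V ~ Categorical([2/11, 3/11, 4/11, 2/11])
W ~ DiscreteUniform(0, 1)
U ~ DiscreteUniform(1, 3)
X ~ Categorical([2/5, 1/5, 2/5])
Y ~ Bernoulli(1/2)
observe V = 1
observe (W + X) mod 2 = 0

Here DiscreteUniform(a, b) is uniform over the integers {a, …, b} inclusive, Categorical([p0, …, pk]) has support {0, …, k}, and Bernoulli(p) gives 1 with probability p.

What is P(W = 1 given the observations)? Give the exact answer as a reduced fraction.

P(W = 1 | obs) = 1/5

Enumerate traces; 36 have nonzero weight after conditioning:
  (Z=0, V=1, W=0, U=1, X=0, Y=0) weight 1/630
  (Z=0, V=1, W=0, U=1, X=0, Y=1) weight 1/630
  (Z=0, V=1, W=0, U=1, X=2, Y=0) weight 1/630
  (Z=0, V=1, W=0, U=1, X=2, Y=1) weight 1/630
  (Z=0, V=1, W=0, U=2, X=0, Y=0) weight 1/630
  (Z=0, V=1, W=0, U=2, X=0, Y=1) weight 1/630
  (Z=0, V=1, W=0, U=2, X=2, Y=0) weight 1/630
  (Z=0, V=1, W=0, U=2, X=2, Y=1) weight 1/630
  (Z=0, V=1, W=1, U=1, X=1, Y=0) weight 1/1260
  … 27 more
Group by W:
  weight(W=0) = 106/1155
  weight(W=1) = 53/2310
Total weight = 106/1155 + 53/2310 = 53/462
P(W=0 | obs) = 106/1155 / 53/462 = 4/5
P(W=1 | obs) = 53/2310 / 53/462 = 1/5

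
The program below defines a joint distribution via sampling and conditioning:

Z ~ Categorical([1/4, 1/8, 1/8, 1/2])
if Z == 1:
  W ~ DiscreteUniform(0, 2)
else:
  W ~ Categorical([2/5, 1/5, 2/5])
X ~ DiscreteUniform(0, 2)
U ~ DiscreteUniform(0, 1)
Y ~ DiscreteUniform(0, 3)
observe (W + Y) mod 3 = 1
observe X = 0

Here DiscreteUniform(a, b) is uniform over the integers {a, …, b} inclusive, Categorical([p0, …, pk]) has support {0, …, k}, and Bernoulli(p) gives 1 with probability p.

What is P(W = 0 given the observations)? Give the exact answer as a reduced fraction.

P(W = 0 | obs) = 47/146

Enumerate traces; 32 have nonzero weight after conditioning:
  (Z=0, W=0, X=0, U=0, Y=1) weight 1/240
  (Z=0, W=0, X=0, U=1, Y=1) weight 1/240
  (Z=0, W=1, X=0, U=0, Y=0) weight 1/480
  (Z=0, W=1, X=0, U=0, Y=3) weight 1/480
  (Z=0, W=1, X=0, U=1, Y=0) weight 1/480
  (Z=0, W=1, X=0, U=1, Y=3) weight 1/480
  (Z=0, W=2, X=0, U=0, Y=2) weight 1/240
  (Z=0, W=2, X=0, U=1, Y=2) weight 1/240
  … 24 more
Group by W:
  weight(W=0) = 47/1440
  weight(W=1) = 13/360
  weight(W=2) = 47/1440
Total weight = 47/1440 + 13/360 + 47/1440 = 73/720
P(W=0 | obs) = 47/1440 / 73/720 = 47/146
P(W=1 | obs) = 13/360 / 73/720 = 26/73
P(W=2 | obs) = 47/1440 / 73/720 = 47/146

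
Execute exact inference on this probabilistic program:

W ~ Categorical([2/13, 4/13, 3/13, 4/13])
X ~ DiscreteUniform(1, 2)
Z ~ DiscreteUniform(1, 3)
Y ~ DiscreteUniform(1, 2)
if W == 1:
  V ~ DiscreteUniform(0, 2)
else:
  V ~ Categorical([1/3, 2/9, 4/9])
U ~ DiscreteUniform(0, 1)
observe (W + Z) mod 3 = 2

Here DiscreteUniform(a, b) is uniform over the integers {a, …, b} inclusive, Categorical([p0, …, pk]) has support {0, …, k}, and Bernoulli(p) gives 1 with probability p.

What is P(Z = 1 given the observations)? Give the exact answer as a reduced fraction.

Enumerate traces; 96 have nonzero weight after conditioning:
  (W=0, X=1, Z=2, Y=1, V=0, U=0) weight 1/468
  (W=0, X=1, Z=2, Y=1, V=0, U=1) weight 1/468
  (W=0, X=1, Z=2, Y=1, V=1, U=0) weight 1/702
  (W=0, X=1, Z=2, Y=1, V=1, U=1) weight 1/702
  (W=0, X=1, Z=2, Y=1, V=2, U=0) weight 1/351
  (W=0, X=1, Z=2, Y=1, V=2, U=1) weight 1/351
  (W=0, X=1, Z=2, Y=2, V=0, U=0) weight 1/468
  (W=0, X=1, Z=2, Y=2, V=0, U=1) weight 1/468
  (W=1, X=1, Z=1, Y=1, V=0, U=0) weight 1/234
  (W=2, X=1, Z=3, Y=1, V=0, U=0) weight 1/312
  … 86 more
Group by Z:
  weight(Z=1) = 4/39
  weight(Z=2) = 2/13
  weight(Z=3) = 1/13
Total weight = 4/39 + 2/13 + 1/13 = 1/3
P(Z=1 | obs) = 4/39 / 1/3 = 4/13
P(Z=2 | obs) = 2/13 / 1/3 = 6/13
P(Z=3 | obs) = 1/13 / 1/3 = 3/13

P(Z = 1 | obs) = 4/13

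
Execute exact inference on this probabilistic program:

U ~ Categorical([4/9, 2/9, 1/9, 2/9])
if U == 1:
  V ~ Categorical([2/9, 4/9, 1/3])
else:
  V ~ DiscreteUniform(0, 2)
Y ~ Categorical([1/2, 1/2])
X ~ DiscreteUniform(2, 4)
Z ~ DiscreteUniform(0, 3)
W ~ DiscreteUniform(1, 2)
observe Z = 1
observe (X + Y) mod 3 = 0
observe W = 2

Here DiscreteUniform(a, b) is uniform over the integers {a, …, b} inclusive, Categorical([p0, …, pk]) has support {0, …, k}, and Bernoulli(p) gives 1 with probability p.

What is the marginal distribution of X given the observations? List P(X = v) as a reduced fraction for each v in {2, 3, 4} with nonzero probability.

Enumerate traces; 24 have nonzero weight after conditioning:
  (U=0, V=0, Y=0, X=3, Z=1, W=2) weight 1/324
  (U=0, V=0, Y=1, X=2, Z=1, W=2) weight 1/324
  (U=0, V=1, Y=0, X=3, Z=1, W=2) weight 1/324
  (U=0, V=1, Y=1, X=2, Z=1, W=2) weight 1/324
  (U=0, V=2, Y=0, X=3, Z=1, W=2) weight 1/324
  (U=0, V=2, Y=1, X=2, Z=1, W=2) weight 1/324
  (U=1, V=0, Y=0, X=3, Z=1, W=2) weight 1/972
  (U=1, V=0, Y=1, X=2, Z=1, W=2) weight 1/972
  … 16 more
Group by X:
  weight(X=2) = 1/48
  weight(X=3) = 1/48
Total weight = 1/48 + 1/48 = 1/24
P(X=2 | obs) = 1/48 / 1/24 = 1/2
P(X=3 | obs) = 1/48 / 1/24 = 1/2

P(X=2) = 1/2, P(X=3) = 1/2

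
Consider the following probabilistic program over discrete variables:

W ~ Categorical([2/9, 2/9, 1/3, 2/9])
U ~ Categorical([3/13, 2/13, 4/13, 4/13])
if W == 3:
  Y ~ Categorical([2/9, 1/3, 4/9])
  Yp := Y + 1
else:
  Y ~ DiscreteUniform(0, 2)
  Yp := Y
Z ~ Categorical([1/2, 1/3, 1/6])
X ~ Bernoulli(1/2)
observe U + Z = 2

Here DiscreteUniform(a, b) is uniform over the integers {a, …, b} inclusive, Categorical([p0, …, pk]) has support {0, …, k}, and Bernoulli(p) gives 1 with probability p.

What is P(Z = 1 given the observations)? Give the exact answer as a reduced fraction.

Enumerate traces; 72 have nonzero weight after conditioning:
  (W=0, U=0, Y=0, Z=2, X=0) weight 1/702
  (W=0, U=0, Y=0, Z=2, X=1) weight 1/702
  (W=0, U=0, Y=1, Z=2, X=0) weight 1/702
  (W=0, U=0, Y=1, Z=2, X=1) weight 1/702
  (W=0, U=0, Y=2, Z=2, X=0) weight 1/702
  (W=0, U=0, Y=2, Z=2, X=1) weight 1/702
  (W=0, U=1, Y=0, Z=1, X=0) weight 2/1053
  (W=0, U=1, Y=0, Z=1, X=1) weight 2/1053
  (W=0, U=2, Y=0, Z=0, X=0) weight 2/351
  … 63 more
Group by Z:
  weight(Z=0) = 2/13
  weight(Z=1) = 2/39
  weight(Z=2) = 1/26
Total weight = 2/13 + 2/39 + 1/26 = 19/78
P(Z=0 | obs) = 2/13 / 19/78 = 12/19
P(Z=1 | obs) = 2/39 / 19/78 = 4/19
P(Z=2 | obs) = 1/26 / 19/78 = 3/19

P(Z = 1 | obs) = 4/19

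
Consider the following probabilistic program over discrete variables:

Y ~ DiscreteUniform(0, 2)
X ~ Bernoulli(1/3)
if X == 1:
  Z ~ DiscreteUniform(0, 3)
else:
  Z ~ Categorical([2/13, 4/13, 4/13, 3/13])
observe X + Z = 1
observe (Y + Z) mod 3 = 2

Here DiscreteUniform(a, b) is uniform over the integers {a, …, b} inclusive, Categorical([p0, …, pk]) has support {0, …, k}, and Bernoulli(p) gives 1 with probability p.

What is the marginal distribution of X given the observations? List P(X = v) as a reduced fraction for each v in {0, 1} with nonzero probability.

Enumerate traces; 2 have nonzero weight after conditioning:
  (Y=1, X=0, Z=1) weight 8/117
  (Y=2, X=1, Z=0) weight 1/36
Group by X:
  weight(X=0) = 8/117
  weight(X=1) = 1/36
Total weight = 8/117 + 1/36 = 5/52
P(X=0 | obs) = 8/117 / 5/52 = 32/45
P(X=1 | obs) = 1/36 / 5/52 = 13/45

P(X=0) = 32/45, P(X=1) = 13/45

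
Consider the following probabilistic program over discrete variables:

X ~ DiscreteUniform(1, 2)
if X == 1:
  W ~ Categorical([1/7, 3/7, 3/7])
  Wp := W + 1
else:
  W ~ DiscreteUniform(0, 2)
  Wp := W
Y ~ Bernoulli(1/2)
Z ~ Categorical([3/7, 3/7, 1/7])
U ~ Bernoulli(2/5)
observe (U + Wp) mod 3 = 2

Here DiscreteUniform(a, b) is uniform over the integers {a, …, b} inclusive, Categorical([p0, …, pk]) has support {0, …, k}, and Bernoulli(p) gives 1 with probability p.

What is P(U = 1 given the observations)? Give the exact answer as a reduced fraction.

P(U = 1 | obs) = 5/17

Enumerate traces; 24 have nonzero weight after conditioning:
  (X=1, W=0, Y=0, Z=0, U=1) weight 3/490
  (X=1, W=0, Y=0, Z=1, U=1) weight 3/490
  (X=1, W=0, Y=0, Z=2, U=1) weight 1/490
  (X=1, W=0, Y=1, Z=0, U=1) weight 3/490
  (X=1, W=0, Y=1, Z=1, U=1) weight 3/490
  (X=1, W=0, Y=1, Z=2, U=1) weight 1/490
  (X=1, W=1, Y=0, Z=0, U=0) weight 27/980
  (X=1, W=1, Y=0, Z=1, U=0) weight 27/980
  … 16 more
Group by U:
  weight(U=0) = 8/35
  weight(U=1) = 2/21
Total weight = 8/35 + 2/21 = 34/105
P(U=0 | obs) = 8/35 / 34/105 = 12/17
P(U=1 | obs) = 2/21 / 34/105 = 5/17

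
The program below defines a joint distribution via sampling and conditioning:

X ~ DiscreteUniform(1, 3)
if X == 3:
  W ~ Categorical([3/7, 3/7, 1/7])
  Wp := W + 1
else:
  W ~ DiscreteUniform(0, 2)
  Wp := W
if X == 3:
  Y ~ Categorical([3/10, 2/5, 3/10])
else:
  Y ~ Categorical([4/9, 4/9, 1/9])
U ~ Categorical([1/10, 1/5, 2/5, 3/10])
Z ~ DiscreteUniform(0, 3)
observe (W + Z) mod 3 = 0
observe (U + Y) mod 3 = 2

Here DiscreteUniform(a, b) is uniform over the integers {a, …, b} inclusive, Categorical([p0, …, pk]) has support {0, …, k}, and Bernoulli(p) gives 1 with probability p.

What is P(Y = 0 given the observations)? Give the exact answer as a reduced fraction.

Enumerate traces; 48 have nonzero weight after conditioning:
  (X=1, W=0, Y=0, U=2, Z=0) weight 2/405
  (X=1, W=0, Y=0, U=2, Z=3) weight 2/405
  (X=1, W=0, Y=1, U=1, Z=0) weight 1/405
  (X=1, W=0, Y=1, U=1, Z=3) weight 1/405
  (X=1, W=0, Y=2, U=0, Z=0) weight 1/3240
  (X=1, W=0, Y=2, U=0, Z=3) weight 1/3240
  (X=1, W=0, Y=2, U=3, Z=0) weight 1/1080
  (X=1, W=0, Y=2, U=3, Z=3) weight 1/1080
  … 40 more
Group by Y:
  weight(Y=0) = 61/1134
  weight(Y=1) = 83/2835
  weight(Y=2) = 137/5670
Total weight = 61/1134 + 83/2835 + 137/5670 = 304/2835
P(Y=0 | obs) = 61/1134 / 304/2835 = 305/608
P(Y=1 | obs) = 83/2835 / 304/2835 = 83/304
P(Y=2 | obs) = 137/5670 / 304/2835 = 137/608

P(Y = 0 | obs) = 305/608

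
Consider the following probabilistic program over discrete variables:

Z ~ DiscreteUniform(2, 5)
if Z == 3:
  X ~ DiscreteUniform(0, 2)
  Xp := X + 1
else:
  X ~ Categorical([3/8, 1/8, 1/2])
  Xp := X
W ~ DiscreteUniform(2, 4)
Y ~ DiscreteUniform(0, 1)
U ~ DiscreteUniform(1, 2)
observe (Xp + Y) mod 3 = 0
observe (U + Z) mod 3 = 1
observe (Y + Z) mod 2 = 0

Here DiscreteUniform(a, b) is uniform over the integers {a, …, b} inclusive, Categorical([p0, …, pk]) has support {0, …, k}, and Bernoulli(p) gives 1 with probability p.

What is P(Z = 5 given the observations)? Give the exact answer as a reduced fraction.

P(Z = 5 | obs) = 12/29

Enumerate traces; 9 have nonzero weight after conditioning:
  (Z=2, X=0, W=2, Y=0, U=2) weight 1/128
  (Z=2, X=0, W=3, Y=0, U=2) weight 1/128
  (Z=2, X=0, W=4, Y=0, U=2) weight 1/128
  (Z=3, X=1, W=2, Y=1, U=1) weight 1/144
  (Z=3, X=1, W=3, Y=1, U=1) weight 1/144
  (Z=3, X=1, W=4, Y=1, U=1) weight 1/144
  (Z=5, X=2, W=2, Y=1, U=2) weight 1/96
  (Z=5, X=2, W=3, Y=1, U=2) weight 1/96
  … 1 more
Group by Z:
  weight(Z=2) = 3/128
  weight(Z=3) = 1/48
  weight(Z=5) = 1/32
Total weight = 3/128 + 1/48 + 1/32 = 29/384
P(Z=2 | obs) = 3/128 / 29/384 = 9/29
P(Z=3 | obs) = 1/48 / 29/384 = 8/29
P(Z=5 | obs) = 1/32 / 29/384 = 12/29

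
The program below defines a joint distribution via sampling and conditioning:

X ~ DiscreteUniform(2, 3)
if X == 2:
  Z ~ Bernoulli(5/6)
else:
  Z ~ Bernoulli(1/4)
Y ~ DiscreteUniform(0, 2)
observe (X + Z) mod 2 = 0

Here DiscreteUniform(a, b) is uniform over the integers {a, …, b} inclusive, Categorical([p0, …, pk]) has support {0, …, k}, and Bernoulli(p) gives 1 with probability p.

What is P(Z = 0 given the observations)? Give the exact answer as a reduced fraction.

Enumerate traces; 6 have nonzero weight after conditioning:
  (X=2, Z=0, Y=0) weight 1/36
  (X=2, Z=0, Y=1) weight 1/36
  (X=2, Z=0, Y=2) weight 1/36
  (X=3, Z=1, Y=0) weight 1/24
  (X=3, Z=1, Y=1) weight 1/24
  (X=3, Z=1, Y=2) weight 1/24
Group by Z:
  weight(Z=0) = 1/12
  weight(Z=1) = 1/8
Total weight = 1/12 + 1/8 = 5/24
P(Z=0 | obs) = 1/12 / 5/24 = 2/5
P(Z=1 | obs) = 1/8 / 5/24 = 3/5

P(Z = 0 | obs) = 2/5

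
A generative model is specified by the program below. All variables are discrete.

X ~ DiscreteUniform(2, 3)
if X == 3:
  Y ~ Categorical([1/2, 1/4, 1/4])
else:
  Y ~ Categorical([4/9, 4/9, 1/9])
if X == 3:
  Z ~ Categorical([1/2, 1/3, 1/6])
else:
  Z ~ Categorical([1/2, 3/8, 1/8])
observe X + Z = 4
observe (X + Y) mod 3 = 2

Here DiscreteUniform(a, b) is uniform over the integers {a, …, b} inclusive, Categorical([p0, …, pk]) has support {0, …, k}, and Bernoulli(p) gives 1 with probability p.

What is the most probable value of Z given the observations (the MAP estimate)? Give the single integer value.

Enumerate traces; 2 have nonzero weight after conditioning:
  (X=2, Y=0, Z=2) weight 1/36
  (X=3, Y=2, Z=1) weight 1/24
Group by Z:
  weight(Z=1) = 1/24
  weight(Z=2) = 1/36
Total weight = 1/24 + 1/36 = 5/72
P(Z=1 | obs) = 1/24 / 5/72 = 3/5
P(Z=2 | obs) = 1/36 / 5/72 = 2/5
argmax = 1

argmax_v P(Z = v | obs) = 1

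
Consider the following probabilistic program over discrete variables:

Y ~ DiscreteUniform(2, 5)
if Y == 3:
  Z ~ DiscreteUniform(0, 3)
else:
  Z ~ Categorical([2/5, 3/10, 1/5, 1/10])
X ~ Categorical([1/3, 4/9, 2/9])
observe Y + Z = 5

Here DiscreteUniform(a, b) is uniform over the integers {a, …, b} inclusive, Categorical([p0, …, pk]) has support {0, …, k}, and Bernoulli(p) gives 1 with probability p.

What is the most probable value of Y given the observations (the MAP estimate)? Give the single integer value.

Enumerate traces; 12 have nonzero weight after conditioning:
  (Y=2, Z=3, X=0) weight 1/120
  (Y=2, Z=3, X=1) weight 1/90
  (Y=2, Z=3, X=2) weight 1/180
  (Y=3, Z=2, X=0) weight 1/48
  (Y=3, Z=2, X=1) weight 1/36
  (Y=3, Z=2, X=2) weight 1/72
  (Y=4, Z=1, X=0) weight 1/40
  (Y=4, Z=1, X=1) weight 1/30
  (Y=5, Z=0, X=0) weight 1/30
  … 3 more
Group by Y:
  weight(Y=2) = 1/40
  weight(Y=3) = 1/16
  weight(Y=4) = 3/40
  weight(Y=5) = 1/10
Total weight = 1/40 + 1/16 + 3/40 + 1/10 = 21/80
P(Y=2 | obs) = 1/40 / 21/80 = 2/21
P(Y=3 | obs) = 1/16 / 21/80 = 5/21
P(Y=4 | obs) = 3/40 / 21/80 = 2/7
P(Y=5 | obs) = 1/10 / 21/80 = 8/21
argmax = 5

argmax_v P(Y = v | obs) = 5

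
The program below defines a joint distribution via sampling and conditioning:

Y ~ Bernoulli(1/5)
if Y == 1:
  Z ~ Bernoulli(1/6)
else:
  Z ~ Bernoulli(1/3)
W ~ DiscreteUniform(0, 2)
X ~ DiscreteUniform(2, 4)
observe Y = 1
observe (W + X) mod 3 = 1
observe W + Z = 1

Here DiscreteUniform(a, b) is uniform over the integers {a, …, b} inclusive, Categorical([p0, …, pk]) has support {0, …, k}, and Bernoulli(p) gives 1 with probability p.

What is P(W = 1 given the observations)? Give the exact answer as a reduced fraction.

Enumerate traces; 2 have nonzero weight after conditioning:
  (Y=1, Z=0, W=1, X=3) weight 1/54
  (Y=1, Z=1, W=0, X=4) weight 1/270
Group by W:
  weight(W=0) = 1/270
  weight(W=1) = 1/54
Total weight = 1/270 + 1/54 = 1/45
P(W=0 | obs) = 1/270 / 1/45 = 1/6
P(W=1 | obs) = 1/54 / 1/45 = 5/6

P(W = 1 | obs) = 5/6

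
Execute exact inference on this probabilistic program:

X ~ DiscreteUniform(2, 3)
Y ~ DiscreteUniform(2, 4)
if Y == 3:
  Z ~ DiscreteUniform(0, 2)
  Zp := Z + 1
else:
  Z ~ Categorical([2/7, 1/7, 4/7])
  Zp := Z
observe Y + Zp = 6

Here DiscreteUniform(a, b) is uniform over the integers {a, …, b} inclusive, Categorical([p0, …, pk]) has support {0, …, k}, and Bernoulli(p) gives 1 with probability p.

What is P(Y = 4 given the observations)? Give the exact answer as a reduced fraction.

Enumerate traces; 4 have nonzero weight after conditioning:
  (X=2, Y=3, Z=2) weight 1/18
  (X=2, Y=4, Z=2) weight 2/21
  (X=3, Y=3, Z=2) weight 1/18
  (X=3, Y=4, Z=2) weight 2/21
Group by Y:
  weight(Y=3) = 1/9
  weight(Y=4) = 4/21
Total weight = 1/9 + 4/21 = 19/63
P(Y=3 | obs) = 1/9 / 19/63 = 7/19
P(Y=4 | obs) = 4/21 / 19/63 = 12/19

P(Y = 4 | obs) = 12/19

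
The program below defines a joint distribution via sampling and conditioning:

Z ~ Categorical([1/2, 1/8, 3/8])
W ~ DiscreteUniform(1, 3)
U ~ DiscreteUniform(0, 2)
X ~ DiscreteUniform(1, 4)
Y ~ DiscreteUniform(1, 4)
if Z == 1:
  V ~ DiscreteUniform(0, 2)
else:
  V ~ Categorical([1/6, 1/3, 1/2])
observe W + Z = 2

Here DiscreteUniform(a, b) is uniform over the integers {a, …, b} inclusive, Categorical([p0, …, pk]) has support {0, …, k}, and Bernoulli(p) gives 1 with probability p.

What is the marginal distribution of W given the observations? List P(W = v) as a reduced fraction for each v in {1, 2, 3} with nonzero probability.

Enumerate traces; 288 have nonzero weight after conditioning:
  (Z=0, W=2, U=0, X=1, Y=1, V=0) weight 1/1728
  (Z=0, W=2, U=0, X=1, Y=1, V=1) weight 1/864
  (Z=0, W=2, U=0, X=1, Y=1, V=2) weight 1/576
  (Z=0, W=2, U=0, X=1, Y=2, V=0) weight 1/1728
  (Z=0, W=2, U=0, X=1, Y=2, V=1) weight 1/864
  (Z=0, W=2, U=0, X=1, Y=2, V=2) weight 1/576
  (Z=0, W=2, U=0, X=1, Y=3, V=0) weight 1/1728
  (Z=0, W=2, U=0, X=1, Y=3, V=1) weight 1/864
  (Z=1, W=1, U=0, X=1, Y=1, V=0) weight 1/3456
  … 279 more
Group by W:
  weight(W=1) = 1/24
  weight(W=2) = 1/6
Total weight = 1/24 + 1/6 = 5/24
P(W=1 | obs) = 1/24 / 5/24 = 1/5
P(W=2 | obs) = 1/6 / 5/24 = 4/5

P(W=1) = 1/5, P(W=2) = 4/5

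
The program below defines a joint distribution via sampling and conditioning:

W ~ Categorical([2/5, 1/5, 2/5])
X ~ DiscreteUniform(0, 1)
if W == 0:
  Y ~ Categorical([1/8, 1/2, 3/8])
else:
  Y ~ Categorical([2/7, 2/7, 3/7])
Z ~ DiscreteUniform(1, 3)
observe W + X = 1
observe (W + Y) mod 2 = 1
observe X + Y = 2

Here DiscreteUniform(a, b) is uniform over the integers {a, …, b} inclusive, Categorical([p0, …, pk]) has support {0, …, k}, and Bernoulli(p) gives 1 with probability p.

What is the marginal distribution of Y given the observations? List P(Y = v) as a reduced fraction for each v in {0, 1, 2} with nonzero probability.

P(Y=1) = 7/10, P(Y=2) = 3/10

Enumerate traces; 6 have nonzero weight after conditioning:
  (W=0, X=1, Y=1, Z=1) weight 1/30
  (W=0, X=1, Y=1, Z=2) weight 1/30
  (W=0, X=1, Y=1, Z=3) weight 1/30
  (W=1, X=0, Y=2, Z=1) weight 1/70
  (W=1, X=0, Y=2, Z=2) weight 1/70
  (W=1, X=0, Y=2, Z=3) weight 1/70
Group by Y:
  weight(Y=1) = 1/10
  weight(Y=2) = 3/70
Total weight = 1/10 + 3/70 = 1/7
P(Y=1 | obs) = 1/10 / 1/7 = 7/10
P(Y=2 | obs) = 3/70 / 1/7 = 3/10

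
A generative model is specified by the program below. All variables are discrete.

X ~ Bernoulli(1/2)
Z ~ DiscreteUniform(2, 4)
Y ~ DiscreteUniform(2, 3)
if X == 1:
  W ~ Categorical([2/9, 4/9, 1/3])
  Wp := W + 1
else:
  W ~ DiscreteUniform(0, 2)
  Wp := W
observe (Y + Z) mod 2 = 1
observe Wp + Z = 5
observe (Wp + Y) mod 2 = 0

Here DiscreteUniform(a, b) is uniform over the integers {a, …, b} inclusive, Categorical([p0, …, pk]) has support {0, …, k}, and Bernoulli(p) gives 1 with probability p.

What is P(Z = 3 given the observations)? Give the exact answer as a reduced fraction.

P(Z = 3 | obs) = 7/15

Enumerate traces; 5 have nonzero weight after conditioning:
  (X=0, Z=3, Y=2, W=2) weight 1/36
  (X=0, Z=4, Y=3, W=1) weight 1/36
  (X=1, Z=2, Y=3, W=2) weight 1/36
  (X=1, Z=3, Y=2, W=1) weight 1/27
  (X=1, Z=4, Y=3, W=0) weight 1/54
Group by Z:
  weight(Z=2) = 1/36
  weight(Z=3) = 7/108
  weight(Z=4) = 5/108
Total weight = 1/36 + 7/108 + 5/108 = 5/36
P(Z=2 | obs) = 1/36 / 5/36 = 1/5
P(Z=3 | obs) = 7/108 / 5/36 = 7/15
P(Z=4 | obs) = 5/108 / 5/36 = 1/3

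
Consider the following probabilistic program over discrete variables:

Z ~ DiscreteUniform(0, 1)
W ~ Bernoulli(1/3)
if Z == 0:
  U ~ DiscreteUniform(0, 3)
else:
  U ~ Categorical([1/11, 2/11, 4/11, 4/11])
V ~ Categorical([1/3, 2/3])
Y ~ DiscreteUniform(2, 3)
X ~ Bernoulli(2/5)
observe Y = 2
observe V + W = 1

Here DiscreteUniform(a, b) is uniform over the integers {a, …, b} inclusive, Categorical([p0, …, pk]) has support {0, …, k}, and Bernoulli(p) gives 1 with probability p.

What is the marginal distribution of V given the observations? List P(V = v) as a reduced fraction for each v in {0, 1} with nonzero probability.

P(V=0) = 1/5, P(V=1) = 4/5

Enumerate traces; 32 have nonzero weight after conditioning:
  (Z=0, W=0, U=0, V=1, Y=2, X=0) weight 1/60
  (Z=0, W=0, U=0, V=1, Y=2, X=1) weight 1/90
  (Z=0, W=0, U=1, V=1, Y=2, X=0) weight 1/60
  (Z=0, W=0, U=1, V=1, Y=2, X=1) weight 1/90
  (Z=0, W=0, U=2, V=1, Y=2, X=0) weight 1/60
  (Z=0, W=0, U=2, V=1, Y=2, X=1) weight 1/90
  (Z=0, W=0, U=3, V=1, Y=2, X=0) weight 1/60
  (Z=0, W=0, U=3, V=1, Y=2, X=1) weight 1/90
  (Z=0, W=1, U=0, V=0, Y=2, X=0) weight 1/240
  … 23 more
Group by V:
  weight(V=0) = 1/18
  weight(V=1) = 2/9
Total weight = 1/18 + 2/9 = 5/18
P(V=0 | obs) = 1/18 / 5/18 = 1/5
P(V=1 | obs) = 2/9 / 5/18 = 4/5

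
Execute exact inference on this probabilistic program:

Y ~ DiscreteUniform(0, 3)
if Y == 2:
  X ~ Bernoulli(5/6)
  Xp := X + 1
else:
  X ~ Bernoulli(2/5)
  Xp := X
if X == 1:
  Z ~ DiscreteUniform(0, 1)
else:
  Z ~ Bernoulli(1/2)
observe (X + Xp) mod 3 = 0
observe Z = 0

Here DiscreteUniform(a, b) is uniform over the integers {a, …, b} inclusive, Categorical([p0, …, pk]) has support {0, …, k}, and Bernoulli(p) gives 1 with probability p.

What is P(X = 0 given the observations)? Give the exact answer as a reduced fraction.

P(X = 0 | obs) = 54/79

Enumerate traces; 4 have nonzero weight after conditioning:
  (Y=0, X=0, Z=0) weight 3/40
  (Y=1, X=0, Z=0) weight 3/40
  (Y=2, X=1, Z=0) weight 5/48
  (Y=3, X=0, Z=0) weight 3/40
Group by X:
  weight(X=0) = 9/40
  weight(X=1) = 5/48
Total weight = 9/40 + 5/48 = 79/240
P(X=0 | obs) = 9/40 / 79/240 = 54/79
P(X=1 | obs) = 5/48 / 79/240 = 25/79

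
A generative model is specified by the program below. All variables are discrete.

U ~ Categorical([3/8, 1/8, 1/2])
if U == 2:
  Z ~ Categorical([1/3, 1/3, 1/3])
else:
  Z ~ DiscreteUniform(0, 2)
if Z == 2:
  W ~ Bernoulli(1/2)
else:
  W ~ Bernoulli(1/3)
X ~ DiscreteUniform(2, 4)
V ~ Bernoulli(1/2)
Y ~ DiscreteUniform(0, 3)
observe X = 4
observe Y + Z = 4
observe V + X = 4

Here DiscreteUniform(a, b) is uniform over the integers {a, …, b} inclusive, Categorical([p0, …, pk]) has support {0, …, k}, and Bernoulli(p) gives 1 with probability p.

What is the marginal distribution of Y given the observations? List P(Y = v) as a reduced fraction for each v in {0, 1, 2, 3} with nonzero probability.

Enumerate traces; 12 have nonzero weight after conditioning:
  (U=0, Z=1, W=0, X=4, V=0, Y=3) weight 1/288
  (U=0, Z=1, W=1, X=4, V=0, Y=3) weight 1/576
  (U=0, Z=2, W=0, X=4, V=0, Y=2) weight 1/384
  (U=0, Z=2, W=1, X=4, V=0, Y=2) weight 1/384
  (U=1, Z=1, W=0, X=4, V=0, Y=3) weight 1/864
  (U=1, Z=1, W=1, X=4, V=0, Y=3) weight 1/1728
  (U=1, Z=2, W=0, X=4, V=0, Y=2) weight 1/1152
  (U=1, Z=2, W=1, X=4, V=0, Y=2) weight 1/1152
  … 4 more
Group by Y:
  weight(Y=2) = 1/72
  weight(Y=3) = 1/72
Total weight = 1/72 + 1/72 = 1/36
P(Y=2 | obs) = 1/72 / 1/36 = 1/2
P(Y=3 | obs) = 1/72 / 1/36 = 1/2

P(Y=2) = 1/2, P(Y=3) = 1/2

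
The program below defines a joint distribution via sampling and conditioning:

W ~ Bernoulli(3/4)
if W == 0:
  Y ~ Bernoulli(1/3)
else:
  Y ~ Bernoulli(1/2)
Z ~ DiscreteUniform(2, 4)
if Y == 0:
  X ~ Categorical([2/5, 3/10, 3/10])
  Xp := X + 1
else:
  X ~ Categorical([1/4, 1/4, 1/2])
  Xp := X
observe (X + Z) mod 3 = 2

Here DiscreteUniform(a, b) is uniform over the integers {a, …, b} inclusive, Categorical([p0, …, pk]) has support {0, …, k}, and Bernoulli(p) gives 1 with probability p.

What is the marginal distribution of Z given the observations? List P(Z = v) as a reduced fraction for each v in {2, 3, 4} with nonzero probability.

P(Z=2) = 53/160, P(Z=3) = 47/120, P(Z=4) = 133/480

Enumerate traces; 12 have nonzero weight after conditioning:
  (W=0, Y=0, Z=2, X=0) weight 1/45
  (W=0, Y=0, Z=3, X=2) weight 1/60
  (W=0, Y=0, Z=4, X=1) weight 1/60
  (W=0, Y=1, Z=2, X=0) weight 1/144
  (W=0, Y=1, Z=3, X=2) weight 1/72
  (W=0, Y=1, Z=4, X=1) weight 1/144
  (W=1, Y=0, Z=2, X=0) weight 1/20
  (W=1, Y=0, Z=3, X=2) weight 3/80
  … 4 more
Group by Z:
  weight(Z=2) = 53/480
  weight(Z=3) = 47/360
  weight(Z=4) = 133/1440
Total weight = 53/480 + 47/360 + 133/1440 = 1/3
P(Z=2 | obs) = 53/480 / 1/3 = 53/160
P(Z=3 | obs) = 47/360 / 1/3 = 47/120
P(Z=4 | obs) = 133/1440 / 1/3 = 133/480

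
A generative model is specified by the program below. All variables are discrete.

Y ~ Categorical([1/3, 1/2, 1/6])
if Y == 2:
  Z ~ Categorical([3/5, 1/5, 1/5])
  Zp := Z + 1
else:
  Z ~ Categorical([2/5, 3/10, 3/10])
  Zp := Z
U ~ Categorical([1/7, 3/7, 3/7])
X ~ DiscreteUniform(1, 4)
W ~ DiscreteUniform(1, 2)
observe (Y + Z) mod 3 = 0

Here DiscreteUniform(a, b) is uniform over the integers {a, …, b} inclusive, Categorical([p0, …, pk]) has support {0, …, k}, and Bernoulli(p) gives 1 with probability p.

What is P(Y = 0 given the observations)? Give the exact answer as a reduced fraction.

Enumerate traces; 72 have nonzero weight after conditioning:
  (Y=0, Z=0, U=0, X=1, W=1) weight 1/420
  (Y=0, Z=0, U=0, X=1, W=2) weight 1/420
  (Y=0, Z=0, U=0, X=2, W=1) weight 1/420
  (Y=0, Z=0, U=0, X=2, W=2) weight 1/420
  (Y=0, Z=0, U=0, X=3, W=1) weight 1/420
  (Y=0, Z=0, U=0, X=3, W=2) weight 1/420
  (Y=0, Z=0, U=0, X=4, W=1) weight 1/420
  (Y=0, Z=0, U=0, X=4, W=2) weight 1/420
  (Y=1, Z=2, U=0, X=1, W=1) weight 3/1120
  (Y=2, Z=1, U=0, X=1, W=1) weight 1/1680
  … 62 more
Group by Y:
  weight(Y=0) = 2/15
  weight(Y=1) = 3/20
  weight(Y=2) = 1/30
Total weight = 2/15 + 3/20 + 1/30 = 19/60
P(Y=0 | obs) = 2/15 / 19/60 = 8/19
P(Y=1 | obs) = 3/20 / 19/60 = 9/19
P(Y=2 | obs) = 1/30 / 19/60 = 2/19

P(Y = 0 | obs) = 8/19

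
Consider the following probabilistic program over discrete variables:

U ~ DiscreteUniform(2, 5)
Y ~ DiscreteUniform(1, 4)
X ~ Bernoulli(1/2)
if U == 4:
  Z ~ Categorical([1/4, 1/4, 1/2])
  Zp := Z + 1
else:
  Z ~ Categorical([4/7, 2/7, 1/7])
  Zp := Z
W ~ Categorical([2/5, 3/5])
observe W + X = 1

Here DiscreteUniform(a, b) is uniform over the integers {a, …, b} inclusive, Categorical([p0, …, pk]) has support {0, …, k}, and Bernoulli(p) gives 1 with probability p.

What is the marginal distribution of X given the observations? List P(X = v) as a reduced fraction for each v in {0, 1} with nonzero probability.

P(X=0) = 3/5, P(X=1) = 2/5

Enumerate traces; 96 have nonzero weight after conditioning:
  (U=2, Y=1, X=0, Z=0, W=1) weight 3/280
  (U=2, Y=1, X=0, Z=1, W=1) weight 3/560
  (U=2, Y=1, X=0, Z=2, W=1) weight 3/1120
  (U=2, Y=1, X=1, Z=0, W=0) weight 1/140
  (U=2, Y=1, X=1, Z=1, W=0) weight 1/280
  (U=2, Y=1, X=1, Z=2, W=0) weight 1/560
  (U=2, Y=2, X=0, Z=0, W=1) weight 3/280
  (U=2, Y=2, X=0, Z=1, W=1) weight 3/560
  … 88 more
Group by X:
  weight(X=0) = 3/10
  weight(X=1) = 1/5
Total weight = 3/10 + 1/5 = 1/2
P(X=0 | obs) = 3/10 / 1/2 = 3/5
P(X=1 | obs) = 1/5 / 1/2 = 2/5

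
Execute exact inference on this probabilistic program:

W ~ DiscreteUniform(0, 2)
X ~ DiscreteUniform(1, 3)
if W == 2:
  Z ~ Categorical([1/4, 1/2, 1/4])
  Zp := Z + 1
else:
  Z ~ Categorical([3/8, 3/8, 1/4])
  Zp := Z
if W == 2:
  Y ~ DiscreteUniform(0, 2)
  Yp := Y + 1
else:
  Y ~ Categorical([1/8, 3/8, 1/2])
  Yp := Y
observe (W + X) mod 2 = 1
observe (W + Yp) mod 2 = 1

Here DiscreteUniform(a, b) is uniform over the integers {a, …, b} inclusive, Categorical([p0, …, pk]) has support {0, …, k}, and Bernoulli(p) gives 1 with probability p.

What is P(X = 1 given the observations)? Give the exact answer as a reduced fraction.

Enumerate traces; 24 have nonzero weight after conditioning:
  (W=0, X=1, Z=0, Y=1) weight 1/64
  (W=0, X=1, Z=1, Y=1) weight 1/64
  (W=0, X=1, Z=2, Y=1) weight 1/96
  (W=0, X=3, Z=0, Y=1) weight 1/64
  (W=0, X=3, Z=1, Y=1) weight 1/64
  (W=0, X=3, Z=2, Y=1) weight 1/96
  (W=1, X=2, Z=0, Y=0) weight 1/192
  (W=1, X=2, Z=0, Y=2) weight 1/48
  … 16 more
Group by X:
  weight(X=1) = 25/216
  weight(X=2) = 5/72
  weight(X=3) = 25/216
Total weight = 25/216 + 5/72 + 25/216 = 65/216
P(X=1 | obs) = 25/216 / 65/216 = 5/13
P(X=2 | obs) = 5/72 / 65/216 = 3/13
P(X=3 | obs) = 25/216 / 65/216 = 5/13

P(X = 1 | obs) = 5/13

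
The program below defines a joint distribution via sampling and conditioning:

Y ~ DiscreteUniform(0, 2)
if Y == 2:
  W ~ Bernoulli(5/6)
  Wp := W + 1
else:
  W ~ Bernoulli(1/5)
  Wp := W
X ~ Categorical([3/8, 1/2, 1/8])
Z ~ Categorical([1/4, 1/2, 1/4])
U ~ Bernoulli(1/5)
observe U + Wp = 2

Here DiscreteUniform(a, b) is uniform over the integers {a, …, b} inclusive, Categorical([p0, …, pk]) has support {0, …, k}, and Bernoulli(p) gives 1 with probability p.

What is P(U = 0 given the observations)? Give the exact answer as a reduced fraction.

Enumerate traces; 36 have nonzero weight after conditioning:
  (Y=0, W=1, X=0, Z=0, U=1) weight 1/800
  (Y=0, W=1, X=0, Z=1, U=1) weight 1/400
  (Y=0, W=1, X=0, Z=2, U=1) weight 1/800
  (Y=0, W=1, X=1, Z=0, U=1) weight 1/600
  (Y=0, W=1, X=1, Z=1, U=1) weight 1/300
  (Y=0, W=1, X=1, Z=2, U=1) weight 1/600
  (Y=0, W=1, X=2, Z=0, U=1) weight 1/2400
  (Y=0, W=1, X=2, Z=1, U=1) weight 1/1200
  (Y=2, W=1, X=0, Z=0, U=0) weight 1/48
  … 27 more
Group by U:
  weight(U=0) = 2/9
  weight(U=1) = 17/450
Total weight = 2/9 + 17/450 = 13/50
P(U=0 | obs) = 2/9 / 13/50 = 100/117
P(U=1 | obs) = 17/450 / 13/50 = 17/117

P(U = 0 | obs) = 100/117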